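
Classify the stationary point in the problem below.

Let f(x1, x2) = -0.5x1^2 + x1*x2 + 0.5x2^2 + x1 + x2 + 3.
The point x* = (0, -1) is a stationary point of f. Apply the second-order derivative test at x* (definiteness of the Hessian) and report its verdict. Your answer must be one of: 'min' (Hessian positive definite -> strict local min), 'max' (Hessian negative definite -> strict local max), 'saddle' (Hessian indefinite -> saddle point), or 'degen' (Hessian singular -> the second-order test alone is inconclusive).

Compute the Hessian H = grad^2 f:
  H = [[-1, 1], [1, 1]]
Verify stationarity: grad f(x*) = H x* + g = (0, 0).
Eigenvalues of H: -1.4142, 1.4142.
Eigenvalues have mixed signs, so H is indefinite -> x* is a saddle point.

saddle


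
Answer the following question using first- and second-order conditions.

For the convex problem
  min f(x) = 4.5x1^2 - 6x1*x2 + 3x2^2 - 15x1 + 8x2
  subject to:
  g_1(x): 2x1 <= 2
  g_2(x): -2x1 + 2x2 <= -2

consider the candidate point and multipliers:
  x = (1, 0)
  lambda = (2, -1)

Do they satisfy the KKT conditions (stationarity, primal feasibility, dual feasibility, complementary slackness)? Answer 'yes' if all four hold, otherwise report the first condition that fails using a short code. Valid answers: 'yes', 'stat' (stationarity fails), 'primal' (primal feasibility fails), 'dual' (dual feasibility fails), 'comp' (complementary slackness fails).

Gradient of f: grad f(x) = Q x + c = (-6, 2)
Constraint values g_i(x) = a_i^T x - b_i:
  g_1((1, 0)) = 0
  g_2((1, 0)) = 0
Stationarity residual: grad f(x) + sum_i lambda_i a_i = (0, 0)
  -> stationarity OK
Primal feasibility (all g_i <= 0): OK
Dual feasibility (all lambda_i >= 0): FAILS
Complementary slackness (lambda_i * g_i(x) = 0 for all i): OK

Verdict: the first failing condition is dual_feasibility -> dual.

dual


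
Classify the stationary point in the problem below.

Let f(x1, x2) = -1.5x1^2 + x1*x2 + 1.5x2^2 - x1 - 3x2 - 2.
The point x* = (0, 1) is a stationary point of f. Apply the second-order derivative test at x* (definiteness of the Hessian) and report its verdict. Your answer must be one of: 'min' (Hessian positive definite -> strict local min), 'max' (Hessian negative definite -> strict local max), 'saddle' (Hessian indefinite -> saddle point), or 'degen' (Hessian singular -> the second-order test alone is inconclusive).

Compute the Hessian H = grad^2 f:
  H = [[-3, 1], [1, 3]]
Verify stationarity: grad f(x*) = H x* + g = (0, 0).
Eigenvalues of H: -3.1623, 3.1623.
Eigenvalues have mixed signs, so H is indefinite -> x* is a saddle point.

saddle


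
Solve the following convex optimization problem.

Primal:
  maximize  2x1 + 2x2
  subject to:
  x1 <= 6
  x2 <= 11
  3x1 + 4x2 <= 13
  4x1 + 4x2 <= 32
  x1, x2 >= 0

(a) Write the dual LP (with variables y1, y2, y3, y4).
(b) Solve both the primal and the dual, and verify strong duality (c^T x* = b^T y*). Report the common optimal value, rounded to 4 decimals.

The standard primal-dual pair for 'max c^T x s.t. A x <= b, x >= 0' is:
  Dual:  min b^T y  s.t.  A^T y >= c,  y >= 0.

So the dual LP is:
  minimize  6y1 + 11y2 + 13y3 + 32y4
  subject to:
    y1 + 3y3 + 4y4 >= 2
    y2 + 4y3 + 4y4 >= 2
    y1, y2, y3, y4 >= 0

Solving the primal: x* = (4.3333, 0).
  primal value c^T x* = 8.6667.
Solving the dual: y* = (0, 0, 0.6667, 0).
  dual value b^T y* = 8.6667.
Strong duality: c^T x* = b^T y*. Confirmed.

8.6667


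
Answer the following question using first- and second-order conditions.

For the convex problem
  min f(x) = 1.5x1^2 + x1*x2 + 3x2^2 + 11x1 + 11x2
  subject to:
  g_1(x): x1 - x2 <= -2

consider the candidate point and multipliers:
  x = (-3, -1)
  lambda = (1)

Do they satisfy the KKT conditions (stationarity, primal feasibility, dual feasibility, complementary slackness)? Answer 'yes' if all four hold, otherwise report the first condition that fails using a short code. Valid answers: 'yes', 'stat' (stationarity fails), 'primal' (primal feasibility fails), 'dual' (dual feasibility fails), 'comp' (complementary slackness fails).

Gradient of f: grad f(x) = Q x + c = (1, 2)
Constraint values g_i(x) = a_i^T x - b_i:
  g_1((-3, -1)) = 0
Stationarity residual: grad f(x) + sum_i lambda_i a_i = (2, 1)
  -> stationarity FAILS
Primal feasibility (all g_i <= 0): OK
Dual feasibility (all lambda_i >= 0): OK
Complementary slackness (lambda_i * g_i(x) = 0 for all i): OK

Verdict: the first failing condition is stationarity -> stat.

stat


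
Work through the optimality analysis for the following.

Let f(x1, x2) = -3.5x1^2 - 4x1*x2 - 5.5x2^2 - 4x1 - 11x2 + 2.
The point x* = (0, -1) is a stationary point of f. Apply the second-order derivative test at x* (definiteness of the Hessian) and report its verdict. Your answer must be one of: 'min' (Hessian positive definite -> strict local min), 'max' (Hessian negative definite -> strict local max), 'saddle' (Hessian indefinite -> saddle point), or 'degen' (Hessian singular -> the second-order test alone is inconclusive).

Compute the Hessian H = grad^2 f:
  H = [[-7, -4], [-4, -11]]
Verify stationarity: grad f(x*) = H x* + g = (0, 0).
Eigenvalues of H: -13.4721, -4.5279.
Both eigenvalues < 0, so H is negative definite -> x* is a strict local max.

max


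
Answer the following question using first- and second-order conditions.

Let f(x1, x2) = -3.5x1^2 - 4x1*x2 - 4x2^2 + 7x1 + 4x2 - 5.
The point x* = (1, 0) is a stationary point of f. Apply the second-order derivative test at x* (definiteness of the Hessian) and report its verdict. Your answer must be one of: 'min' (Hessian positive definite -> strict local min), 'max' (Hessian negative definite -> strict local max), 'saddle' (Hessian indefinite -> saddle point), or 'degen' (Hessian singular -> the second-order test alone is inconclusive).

Compute the Hessian H = grad^2 f:
  H = [[-7, -4], [-4, -8]]
Verify stationarity: grad f(x*) = H x* + g = (0, 0).
Eigenvalues of H: -11.5311, -3.4689.
Both eigenvalues < 0, so H is negative definite -> x* is a strict local max.

max


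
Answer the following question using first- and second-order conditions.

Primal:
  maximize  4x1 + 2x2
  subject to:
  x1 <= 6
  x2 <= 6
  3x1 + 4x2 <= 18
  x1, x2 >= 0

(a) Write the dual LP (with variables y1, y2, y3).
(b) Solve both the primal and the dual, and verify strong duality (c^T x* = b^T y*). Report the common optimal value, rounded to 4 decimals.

The standard primal-dual pair for 'max c^T x s.t. A x <= b, x >= 0' is:
  Dual:  min b^T y  s.t.  A^T y >= c,  y >= 0.

So the dual LP is:
  minimize  6y1 + 6y2 + 18y3
  subject to:
    y1 + 3y3 >= 4
    y2 + 4y3 >= 2
    y1, y2, y3 >= 0

Solving the primal: x* = (6, 0).
  primal value c^T x* = 24.
Solving the dual: y* = (2.5, 0, 0.5).
  dual value b^T y* = 24.
Strong duality: c^T x* = b^T y*. Confirmed.

24


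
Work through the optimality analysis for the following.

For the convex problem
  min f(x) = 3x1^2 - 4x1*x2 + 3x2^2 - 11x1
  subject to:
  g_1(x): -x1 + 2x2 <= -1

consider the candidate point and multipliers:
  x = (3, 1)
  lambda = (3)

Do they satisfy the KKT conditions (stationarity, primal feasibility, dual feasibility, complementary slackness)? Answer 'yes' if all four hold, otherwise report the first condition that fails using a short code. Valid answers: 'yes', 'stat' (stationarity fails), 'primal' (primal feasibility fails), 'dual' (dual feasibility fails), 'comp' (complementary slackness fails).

Gradient of f: grad f(x) = Q x + c = (3, -6)
Constraint values g_i(x) = a_i^T x - b_i:
  g_1((3, 1)) = 0
Stationarity residual: grad f(x) + sum_i lambda_i a_i = (0, 0)
  -> stationarity OK
Primal feasibility (all g_i <= 0): OK
Dual feasibility (all lambda_i >= 0): OK
Complementary slackness (lambda_i * g_i(x) = 0 for all i): OK

Verdict: yes, KKT holds.

yes


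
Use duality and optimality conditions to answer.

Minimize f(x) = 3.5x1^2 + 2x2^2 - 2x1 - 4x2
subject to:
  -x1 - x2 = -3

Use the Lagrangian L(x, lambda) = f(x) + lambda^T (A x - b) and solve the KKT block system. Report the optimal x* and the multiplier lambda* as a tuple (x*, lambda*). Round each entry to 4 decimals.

Form the Lagrangian:
  L(x, lambda) = (1/2) x^T Q x + c^T x + lambda^T (A x - b)
Stationarity (grad_x L = 0): Q x + c + A^T lambda = 0.
Primal feasibility: A x = b.

This gives the KKT block system:
  [ Q   A^T ] [ x     ]   [-c ]
  [ A    0  ] [ lambda ] = [ b ]

Solving the linear system:
  x*      = (0.9091, 2.0909)
  lambda* = (4.3636)
  f(x*)   = 1.4545

x* = (0.9091, 2.0909), lambda* = (4.3636)


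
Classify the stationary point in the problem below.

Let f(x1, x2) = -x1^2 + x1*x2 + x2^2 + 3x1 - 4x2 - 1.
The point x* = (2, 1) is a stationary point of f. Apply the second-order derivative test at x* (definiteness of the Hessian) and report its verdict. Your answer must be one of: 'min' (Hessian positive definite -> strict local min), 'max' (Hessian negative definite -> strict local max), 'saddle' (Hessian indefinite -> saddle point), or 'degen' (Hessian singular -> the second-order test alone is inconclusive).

Compute the Hessian H = grad^2 f:
  H = [[-2, 1], [1, 2]]
Verify stationarity: grad f(x*) = H x* + g = (0, 0).
Eigenvalues of H: -2.2361, 2.2361.
Eigenvalues have mixed signs, so H is indefinite -> x* is a saddle point.

saddle


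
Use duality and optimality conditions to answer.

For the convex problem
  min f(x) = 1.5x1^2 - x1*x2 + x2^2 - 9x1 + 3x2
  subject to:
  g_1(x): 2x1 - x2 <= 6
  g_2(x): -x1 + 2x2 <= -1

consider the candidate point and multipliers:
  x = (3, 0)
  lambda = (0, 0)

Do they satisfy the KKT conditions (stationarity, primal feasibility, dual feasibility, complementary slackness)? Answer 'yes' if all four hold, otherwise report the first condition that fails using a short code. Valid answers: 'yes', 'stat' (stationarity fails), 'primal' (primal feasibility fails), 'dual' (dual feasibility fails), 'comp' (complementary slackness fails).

Gradient of f: grad f(x) = Q x + c = (0, 0)
Constraint values g_i(x) = a_i^T x - b_i:
  g_1((3, 0)) = 0
  g_2((3, 0)) = -2
Stationarity residual: grad f(x) + sum_i lambda_i a_i = (0, 0)
  -> stationarity OK
Primal feasibility (all g_i <= 0): OK
Dual feasibility (all lambda_i >= 0): OK
Complementary slackness (lambda_i * g_i(x) = 0 for all i): OK

Verdict: yes, KKT holds.

yes


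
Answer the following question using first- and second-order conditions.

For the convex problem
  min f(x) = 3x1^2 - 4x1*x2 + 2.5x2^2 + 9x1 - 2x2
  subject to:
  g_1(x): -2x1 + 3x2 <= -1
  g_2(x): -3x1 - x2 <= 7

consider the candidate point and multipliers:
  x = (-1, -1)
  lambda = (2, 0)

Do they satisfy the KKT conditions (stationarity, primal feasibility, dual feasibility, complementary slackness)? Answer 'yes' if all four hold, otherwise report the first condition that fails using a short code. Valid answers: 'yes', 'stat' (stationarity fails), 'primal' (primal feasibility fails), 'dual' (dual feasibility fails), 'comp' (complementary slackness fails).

Gradient of f: grad f(x) = Q x + c = (7, -3)
Constraint values g_i(x) = a_i^T x - b_i:
  g_1((-1, -1)) = 0
  g_2((-1, -1)) = -3
Stationarity residual: grad f(x) + sum_i lambda_i a_i = (3, 3)
  -> stationarity FAILS
Primal feasibility (all g_i <= 0): OK
Dual feasibility (all lambda_i >= 0): OK
Complementary slackness (lambda_i * g_i(x) = 0 for all i): OK

Verdict: the first failing condition is stationarity -> stat.

stat


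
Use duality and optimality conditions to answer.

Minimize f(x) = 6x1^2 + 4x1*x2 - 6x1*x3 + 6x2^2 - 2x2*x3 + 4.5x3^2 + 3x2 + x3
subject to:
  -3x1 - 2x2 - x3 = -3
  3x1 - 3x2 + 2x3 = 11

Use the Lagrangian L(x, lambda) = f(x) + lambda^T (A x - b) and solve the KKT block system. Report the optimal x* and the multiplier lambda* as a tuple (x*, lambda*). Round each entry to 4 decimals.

Form the Lagrangian:
  L(x, lambda) = (1/2) x^T Q x + c^T x + lambda^T (A x - b)
Stationarity (grad_x L = 0): Q x + c + A^T lambda = 0.
Primal feasibility: A x = b.

This gives the KKT block system:
  [ Q   A^T ] [ x     ]   [-c ]
  [ A    0  ] [ lambda ] = [ b ]

Solving the linear system:
  x*      = (1.5356, -1.3724, 1.1379)
  lambda* = (-0.6983, -2.7352)
  f(x*)   = 12.5065

x* = (1.5356, -1.3724, 1.1379), lambda* = (-0.6983, -2.7352)


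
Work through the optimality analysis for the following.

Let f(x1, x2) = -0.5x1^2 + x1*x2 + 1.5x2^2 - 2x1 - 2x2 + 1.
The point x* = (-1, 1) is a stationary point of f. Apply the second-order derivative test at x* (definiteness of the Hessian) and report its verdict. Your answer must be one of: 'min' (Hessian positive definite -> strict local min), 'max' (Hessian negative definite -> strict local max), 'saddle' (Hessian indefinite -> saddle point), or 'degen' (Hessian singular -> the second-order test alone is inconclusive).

Compute the Hessian H = grad^2 f:
  H = [[-1, 1], [1, 3]]
Verify stationarity: grad f(x*) = H x* + g = (0, 0).
Eigenvalues of H: -1.2361, 3.2361.
Eigenvalues have mixed signs, so H is indefinite -> x* is a saddle point.

saddle


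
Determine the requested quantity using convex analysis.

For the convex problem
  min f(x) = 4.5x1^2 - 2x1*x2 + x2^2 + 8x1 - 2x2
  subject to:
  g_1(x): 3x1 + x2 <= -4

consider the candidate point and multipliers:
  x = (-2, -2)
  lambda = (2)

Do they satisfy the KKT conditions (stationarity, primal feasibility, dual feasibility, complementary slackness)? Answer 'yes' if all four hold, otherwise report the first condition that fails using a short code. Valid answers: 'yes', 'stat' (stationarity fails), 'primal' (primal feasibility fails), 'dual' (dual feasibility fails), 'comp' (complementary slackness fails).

Gradient of f: grad f(x) = Q x + c = (-6, -2)
Constraint values g_i(x) = a_i^T x - b_i:
  g_1((-2, -2)) = -4
Stationarity residual: grad f(x) + sum_i lambda_i a_i = (0, 0)
  -> stationarity OK
Primal feasibility (all g_i <= 0): OK
Dual feasibility (all lambda_i >= 0): OK
Complementary slackness (lambda_i * g_i(x) = 0 for all i): FAILS

Verdict: the first failing condition is complementary_slackness -> comp.

comp


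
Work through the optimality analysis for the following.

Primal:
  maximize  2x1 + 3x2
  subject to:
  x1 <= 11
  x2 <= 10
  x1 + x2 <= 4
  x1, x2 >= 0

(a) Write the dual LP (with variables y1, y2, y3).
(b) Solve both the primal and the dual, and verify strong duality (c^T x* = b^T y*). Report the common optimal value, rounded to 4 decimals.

The standard primal-dual pair for 'max c^T x s.t. A x <= b, x >= 0' is:
  Dual:  min b^T y  s.t.  A^T y >= c,  y >= 0.

So the dual LP is:
  minimize  11y1 + 10y2 + 4y3
  subject to:
    y1 + y3 >= 2
    y2 + y3 >= 3
    y1, y2, y3 >= 0

Solving the primal: x* = (0, 4).
  primal value c^T x* = 12.
Solving the dual: y* = (0, 0, 3).
  dual value b^T y* = 12.
Strong duality: c^T x* = b^T y*. Confirmed.

12


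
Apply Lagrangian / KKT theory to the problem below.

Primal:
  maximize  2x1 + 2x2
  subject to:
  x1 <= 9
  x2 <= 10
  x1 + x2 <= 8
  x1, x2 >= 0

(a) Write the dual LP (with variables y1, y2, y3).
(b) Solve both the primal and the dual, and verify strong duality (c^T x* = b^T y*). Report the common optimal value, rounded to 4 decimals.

The standard primal-dual pair for 'max c^T x s.t. A x <= b, x >= 0' is:
  Dual:  min b^T y  s.t.  A^T y >= c,  y >= 0.

So the dual LP is:
  minimize  9y1 + 10y2 + 8y3
  subject to:
    y1 + y3 >= 2
    y2 + y3 >= 2
    y1, y2, y3 >= 0

Solving the primal: x* = (8, 0).
  primal value c^T x* = 16.
Solving the dual: y* = (0, 0, 2).
  dual value b^T y* = 16.
Strong duality: c^T x* = b^T y*. Confirmed.

16


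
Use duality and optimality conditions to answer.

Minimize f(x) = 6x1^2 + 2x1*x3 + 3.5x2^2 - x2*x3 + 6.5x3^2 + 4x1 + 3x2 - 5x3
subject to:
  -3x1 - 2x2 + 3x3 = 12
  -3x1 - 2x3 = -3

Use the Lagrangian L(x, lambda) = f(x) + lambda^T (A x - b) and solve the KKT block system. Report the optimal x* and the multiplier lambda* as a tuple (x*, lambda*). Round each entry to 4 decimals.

Form the Lagrangian:
  L(x, lambda) = (1/2) x^T Q x + c^T x + lambda^T (A x - b)
Stationarity (grad_x L = 0): Q x + c + A^T lambda = 0.
Primal feasibility: A x = b.

This gives the KKT block system:
  [ Q   A^T ] [ x     ]   [-c ]
  [ A    0  ] [ lambda ] = [ b ]

Solving the linear system:
  x*      = (-0.5916, -1.5314, 2.3874)
  lambda* = (-5.0536, 5.612)
  f(x*)   = 29.2907

x* = (-0.5916, -1.5314, 2.3874), lambda* = (-5.0536, 5.612)


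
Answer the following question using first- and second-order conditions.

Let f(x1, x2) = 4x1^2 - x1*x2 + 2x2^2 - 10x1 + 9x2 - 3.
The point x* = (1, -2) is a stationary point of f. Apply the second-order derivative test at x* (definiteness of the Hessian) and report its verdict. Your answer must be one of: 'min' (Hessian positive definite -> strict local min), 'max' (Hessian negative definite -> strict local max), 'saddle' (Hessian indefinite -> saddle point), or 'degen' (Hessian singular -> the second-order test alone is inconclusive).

Compute the Hessian H = grad^2 f:
  H = [[8, -1], [-1, 4]]
Verify stationarity: grad f(x*) = H x* + g = (0, 0).
Eigenvalues of H: 3.7639, 8.2361.
Both eigenvalues > 0, so H is positive definite -> x* is a strict local min.

min


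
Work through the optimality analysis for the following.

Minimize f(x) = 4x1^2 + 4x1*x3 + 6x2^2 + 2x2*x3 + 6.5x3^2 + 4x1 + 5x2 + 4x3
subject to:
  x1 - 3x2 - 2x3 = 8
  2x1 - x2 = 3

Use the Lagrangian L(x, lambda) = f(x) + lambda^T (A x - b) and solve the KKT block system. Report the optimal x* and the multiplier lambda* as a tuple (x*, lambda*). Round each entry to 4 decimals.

Form the Lagrangian:
  L(x, lambda) = (1/2) x^T Q x + c^T x + lambda^T (A x - b)
Stationarity (grad_x L = 0): Q x + c + A^T lambda = 0.
Primal feasibility: A x = b.

This gives the KKT block system:
  [ Q   A^T ] [ x     ]   [-c ]
  [ A    0  ] [ lambda ] = [ b ]

Solving the linear system:
  x*      = (0.671, -1.6581, -1.1774)
  lambda* = (-5.9692, 0.6555)
  f(x*)   = 17.7352

x* = (0.671, -1.6581, -1.1774), lambda* = (-5.9692, 0.6555)


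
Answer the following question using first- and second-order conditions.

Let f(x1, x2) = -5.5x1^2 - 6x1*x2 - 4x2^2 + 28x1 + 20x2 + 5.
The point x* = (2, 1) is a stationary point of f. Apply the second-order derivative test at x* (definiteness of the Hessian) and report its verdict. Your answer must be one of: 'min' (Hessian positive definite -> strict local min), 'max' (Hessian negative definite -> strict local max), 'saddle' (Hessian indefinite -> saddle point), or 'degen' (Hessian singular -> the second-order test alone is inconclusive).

Compute the Hessian H = grad^2 f:
  H = [[-11, -6], [-6, -8]]
Verify stationarity: grad f(x*) = H x* + g = (0, 0).
Eigenvalues of H: -15.6847, -3.3153.
Both eigenvalues < 0, so H is negative definite -> x* is a strict local max.

max


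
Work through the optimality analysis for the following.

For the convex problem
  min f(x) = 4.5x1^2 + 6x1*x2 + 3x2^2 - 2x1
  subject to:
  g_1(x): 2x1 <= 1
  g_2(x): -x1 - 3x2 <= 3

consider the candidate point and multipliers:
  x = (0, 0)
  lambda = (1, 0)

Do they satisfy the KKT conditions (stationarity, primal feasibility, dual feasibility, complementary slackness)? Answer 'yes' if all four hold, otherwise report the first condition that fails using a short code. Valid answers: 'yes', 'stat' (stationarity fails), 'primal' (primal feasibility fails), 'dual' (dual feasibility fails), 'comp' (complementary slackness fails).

Gradient of f: grad f(x) = Q x + c = (-2, 0)
Constraint values g_i(x) = a_i^T x - b_i:
  g_1((0, 0)) = -1
  g_2((0, 0)) = -3
Stationarity residual: grad f(x) + sum_i lambda_i a_i = (0, 0)
  -> stationarity OK
Primal feasibility (all g_i <= 0): OK
Dual feasibility (all lambda_i >= 0): OK
Complementary slackness (lambda_i * g_i(x) = 0 for all i): FAILS

Verdict: the first failing condition is complementary_slackness -> comp.

comp


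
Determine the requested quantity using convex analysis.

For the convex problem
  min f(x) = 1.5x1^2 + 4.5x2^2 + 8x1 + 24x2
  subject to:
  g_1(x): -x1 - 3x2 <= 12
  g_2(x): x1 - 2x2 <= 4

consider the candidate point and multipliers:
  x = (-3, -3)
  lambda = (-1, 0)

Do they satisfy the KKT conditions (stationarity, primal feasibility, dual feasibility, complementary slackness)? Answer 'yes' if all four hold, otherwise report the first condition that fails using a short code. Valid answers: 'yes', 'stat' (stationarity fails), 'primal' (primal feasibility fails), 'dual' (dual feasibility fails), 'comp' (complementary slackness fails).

Gradient of f: grad f(x) = Q x + c = (-1, -3)
Constraint values g_i(x) = a_i^T x - b_i:
  g_1((-3, -3)) = 0
  g_2((-3, -3)) = -1
Stationarity residual: grad f(x) + sum_i lambda_i a_i = (0, 0)
  -> stationarity OK
Primal feasibility (all g_i <= 0): OK
Dual feasibility (all lambda_i >= 0): FAILS
Complementary slackness (lambda_i * g_i(x) = 0 for all i): OK

Verdict: the first failing condition is dual_feasibility -> dual.

dual


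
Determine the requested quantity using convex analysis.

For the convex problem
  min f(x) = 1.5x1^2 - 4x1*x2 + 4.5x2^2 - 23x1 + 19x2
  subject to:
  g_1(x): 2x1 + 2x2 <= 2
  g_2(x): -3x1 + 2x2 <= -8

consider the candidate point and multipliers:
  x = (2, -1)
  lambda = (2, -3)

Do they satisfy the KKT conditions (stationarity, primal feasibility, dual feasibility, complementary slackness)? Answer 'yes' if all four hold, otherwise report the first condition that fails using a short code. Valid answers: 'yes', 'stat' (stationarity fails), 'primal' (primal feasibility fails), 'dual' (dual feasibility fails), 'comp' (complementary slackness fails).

Gradient of f: grad f(x) = Q x + c = (-13, 2)
Constraint values g_i(x) = a_i^T x - b_i:
  g_1((2, -1)) = 0
  g_2((2, -1)) = 0
Stationarity residual: grad f(x) + sum_i lambda_i a_i = (0, 0)
  -> stationarity OK
Primal feasibility (all g_i <= 0): OK
Dual feasibility (all lambda_i >= 0): FAILS
Complementary slackness (lambda_i * g_i(x) = 0 for all i): OK

Verdict: the first failing condition is dual_feasibility -> dual.

dual


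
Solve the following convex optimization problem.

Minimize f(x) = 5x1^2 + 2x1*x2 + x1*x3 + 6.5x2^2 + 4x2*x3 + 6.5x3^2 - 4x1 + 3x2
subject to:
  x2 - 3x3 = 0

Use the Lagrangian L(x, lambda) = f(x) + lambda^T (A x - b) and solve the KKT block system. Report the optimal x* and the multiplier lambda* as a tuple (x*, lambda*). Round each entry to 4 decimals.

Form the Lagrangian:
  L(x, lambda) = (1/2) x^T Q x + c^T x + lambda^T (A x - b)
Stationarity (grad_x L = 0): Q x + c + A^T lambda = 0.
Primal feasibility: A x = b.

This gives the KKT block system:
  [ Q   A^T ] [ x     ]   [-c ]
  [ A    0  ] [ lambda ] = [ b ]

Solving the linear system:
  x*      = (0.4554, -0.2374, -0.0791)
  lambda* = (-0.5077)
  f(x*)   = -1.2669

x* = (0.4554, -0.2374, -0.0791), lambda* = (-0.5077)


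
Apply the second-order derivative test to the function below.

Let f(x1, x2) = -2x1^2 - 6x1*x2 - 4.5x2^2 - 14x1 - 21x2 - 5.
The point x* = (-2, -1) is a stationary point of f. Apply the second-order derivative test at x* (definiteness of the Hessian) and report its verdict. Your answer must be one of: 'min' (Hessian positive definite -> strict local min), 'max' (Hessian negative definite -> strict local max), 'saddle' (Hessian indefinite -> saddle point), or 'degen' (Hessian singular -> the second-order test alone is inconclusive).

Compute the Hessian H = grad^2 f:
  H = [[-4, -6], [-6, -9]]
Verify stationarity: grad f(x*) = H x* + g = (0, 0).
Eigenvalues of H: -13, 0.
H has a zero eigenvalue (singular; negative semidefinite but not definite), so H is neither positive definite, negative definite, nor indefinite. The second-order test alone is inconclusive -> degen.
(Indeed, f is constant along the null direction of H through x*, so x* is not a strict local extremum.)

degen


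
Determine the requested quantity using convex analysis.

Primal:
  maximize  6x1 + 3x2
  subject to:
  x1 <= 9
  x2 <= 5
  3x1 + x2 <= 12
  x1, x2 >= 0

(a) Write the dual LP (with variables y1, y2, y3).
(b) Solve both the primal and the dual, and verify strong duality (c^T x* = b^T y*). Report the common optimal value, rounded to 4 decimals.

The standard primal-dual pair for 'max c^T x s.t. A x <= b, x >= 0' is:
  Dual:  min b^T y  s.t.  A^T y >= c,  y >= 0.

So the dual LP is:
  minimize  9y1 + 5y2 + 12y3
  subject to:
    y1 + 3y3 >= 6
    y2 + y3 >= 3
    y1, y2, y3 >= 0

Solving the primal: x* = (2.3333, 5).
  primal value c^T x* = 29.
Solving the dual: y* = (0, 1, 2).
  dual value b^T y* = 29.
Strong duality: c^T x* = b^T y*. Confirmed.

29


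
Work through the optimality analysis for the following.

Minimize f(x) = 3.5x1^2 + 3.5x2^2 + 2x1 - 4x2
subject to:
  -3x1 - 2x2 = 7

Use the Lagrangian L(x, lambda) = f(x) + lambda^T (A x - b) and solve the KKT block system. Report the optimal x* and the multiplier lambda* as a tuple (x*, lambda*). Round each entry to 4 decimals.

Form the Lagrangian:
  L(x, lambda) = (1/2) x^T Q x + c^T x + lambda^T (A x - b)
Stationarity (grad_x L = 0): Q x + c + A^T lambda = 0.
Primal feasibility: A x = b.

This gives the KKT block system:
  [ Q   A^T ] [ x     ]   [-c ]
  [ A    0  ] [ lambda ] = [ b ]

Solving the linear system:
  x*      = (-1.967, -0.5495)
  lambda* = (-3.9231)
  f(x*)   = 12.8626

x* = (-1.967, -0.5495), lambda* = (-3.9231)


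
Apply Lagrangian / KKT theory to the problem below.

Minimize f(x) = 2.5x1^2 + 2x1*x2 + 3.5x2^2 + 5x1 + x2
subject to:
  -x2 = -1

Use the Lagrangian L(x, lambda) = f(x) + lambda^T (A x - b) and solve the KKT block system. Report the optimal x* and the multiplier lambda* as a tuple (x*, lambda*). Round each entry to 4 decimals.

Form the Lagrangian:
  L(x, lambda) = (1/2) x^T Q x + c^T x + lambda^T (A x - b)
Stationarity (grad_x L = 0): Q x + c + A^T lambda = 0.
Primal feasibility: A x = b.

This gives the KKT block system:
  [ Q   A^T ] [ x     ]   [-c ]
  [ A    0  ] [ lambda ] = [ b ]

Solving the linear system:
  x*      = (-1.4, 1)
  lambda* = (5.2)
  f(x*)   = -0.4

x* = (-1.4, 1), lambda* = (5.2)


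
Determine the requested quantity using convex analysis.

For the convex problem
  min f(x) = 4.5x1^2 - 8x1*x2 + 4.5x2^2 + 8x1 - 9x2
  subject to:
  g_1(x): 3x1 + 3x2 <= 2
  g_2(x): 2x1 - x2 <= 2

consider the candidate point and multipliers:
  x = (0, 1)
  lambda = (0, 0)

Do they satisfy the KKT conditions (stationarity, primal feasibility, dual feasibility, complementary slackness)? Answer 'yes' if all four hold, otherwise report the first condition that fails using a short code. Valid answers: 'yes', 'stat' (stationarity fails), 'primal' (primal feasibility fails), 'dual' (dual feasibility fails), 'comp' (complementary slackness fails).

Gradient of f: grad f(x) = Q x + c = (0, 0)
Constraint values g_i(x) = a_i^T x - b_i:
  g_1((0, 1)) = 1
  g_2((0, 1)) = -3
Stationarity residual: grad f(x) + sum_i lambda_i a_i = (0, 0)
  -> stationarity OK
Primal feasibility (all g_i <= 0): FAILS
Dual feasibility (all lambda_i >= 0): OK
Complementary slackness (lambda_i * g_i(x) = 0 for all i): OK

Verdict: the first failing condition is primal_feasibility -> primal.

primal


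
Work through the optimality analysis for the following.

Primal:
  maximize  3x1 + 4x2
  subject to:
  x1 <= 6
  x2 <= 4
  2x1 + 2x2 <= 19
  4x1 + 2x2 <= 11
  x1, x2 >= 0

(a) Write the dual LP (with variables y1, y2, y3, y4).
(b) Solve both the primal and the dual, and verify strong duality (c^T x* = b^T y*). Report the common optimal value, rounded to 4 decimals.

The standard primal-dual pair for 'max c^T x s.t. A x <= b, x >= 0' is:
  Dual:  min b^T y  s.t.  A^T y >= c,  y >= 0.

So the dual LP is:
  minimize  6y1 + 4y2 + 19y3 + 11y4
  subject to:
    y1 + 2y3 + 4y4 >= 3
    y2 + 2y3 + 2y4 >= 4
    y1, y2, y3, y4 >= 0

Solving the primal: x* = (0.75, 4).
  primal value c^T x* = 18.25.
Solving the dual: y* = (0, 2.5, 0, 0.75).
  dual value b^T y* = 18.25.
Strong duality: c^T x* = b^T y*. Confirmed.

18.25


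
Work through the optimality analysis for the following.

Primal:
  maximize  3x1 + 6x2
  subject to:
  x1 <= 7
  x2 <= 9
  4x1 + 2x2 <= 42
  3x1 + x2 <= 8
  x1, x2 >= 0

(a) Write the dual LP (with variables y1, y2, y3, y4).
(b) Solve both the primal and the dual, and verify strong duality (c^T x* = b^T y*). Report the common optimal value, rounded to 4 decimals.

The standard primal-dual pair for 'max c^T x s.t. A x <= b, x >= 0' is:
  Dual:  min b^T y  s.t.  A^T y >= c,  y >= 0.

So the dual LP is:
  minimize  7y1 + 9y2 + 42y3 + 8y4
  subject to:
    y1 + 4y3 + 3y4 >= 3
    y2 + 2y3 + y4 >= 6
    y1, y2, y3, y4 >= 0

Solving the primal: x* = (0, 8).
  primal value c^T x* = 48.
Solving the dual: y* = (0, 0, 0, 6).
  dual value b^T y* = 48.
Strong duality: c^T x* = b^T y*. Confirmed.

48


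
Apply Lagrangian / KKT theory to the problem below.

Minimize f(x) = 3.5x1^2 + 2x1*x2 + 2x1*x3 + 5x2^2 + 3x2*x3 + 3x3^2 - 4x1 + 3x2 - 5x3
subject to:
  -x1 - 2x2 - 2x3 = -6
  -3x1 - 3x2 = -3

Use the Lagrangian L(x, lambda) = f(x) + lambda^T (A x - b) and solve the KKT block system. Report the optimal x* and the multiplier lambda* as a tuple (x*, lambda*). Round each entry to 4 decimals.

Form the Lagrangian:
  L(x, lambda) = (1/2) x^T Q x + c^T x + lambda^T (A x - b)
Stationarity (grad_x L = 0): Q x + c + A^T lambda = 0.
Primal feasibility: A x = b.

This gives the KKT block system:
  [ Q   A^T ] [ x     ]   [-c ]
  [ A    0  ] [ lambda ] = [ b ]

Solving the linear system:
  x*      = (0.8889, 0.1111, 2.4444)
  lambda* = (5.8889, 0.4815)
  f(x*)   = 10.6667

x* = (0.8889, 0.1111, 2.4444), lambda* = (5.8889, 0.4815)


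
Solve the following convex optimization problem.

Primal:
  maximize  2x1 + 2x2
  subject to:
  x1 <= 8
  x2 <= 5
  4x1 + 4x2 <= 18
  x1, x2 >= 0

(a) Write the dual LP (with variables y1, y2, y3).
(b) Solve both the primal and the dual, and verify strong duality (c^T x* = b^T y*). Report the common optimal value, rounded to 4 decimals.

The standard primal-dual pair for 'max c^T x s.t. A x <= b, x >= 0' is:
  Dual:  min b^T y  s.t.  A^T y >= c,  y >= 0.

So the dual LP is:
  minimize  8y1 + 5y2 + 18y3
  subject to:
    y1 + 4y3 >= 2
    y2 + 4y3 >= 2
    y1, y2, y3 >= 0

Solving the primal: x* = (4.5, 0).
  primal value c^T x* = 9.
Solving the dual: y* = (0, 0, 0.5).
  dual value b^T y* = 9.
Strong duality: c^T x* = b^T y*. Confirmed.

9


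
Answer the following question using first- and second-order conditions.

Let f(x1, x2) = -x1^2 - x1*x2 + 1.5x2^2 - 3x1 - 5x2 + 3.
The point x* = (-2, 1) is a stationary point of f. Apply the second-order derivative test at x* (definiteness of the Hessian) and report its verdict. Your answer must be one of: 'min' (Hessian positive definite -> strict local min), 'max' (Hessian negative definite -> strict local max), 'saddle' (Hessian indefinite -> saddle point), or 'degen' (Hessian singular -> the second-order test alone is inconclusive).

Compute the Hessian H = grad^2 f:
  H = [[-2, -1], [-1, 3]]
Verify stationarity: grad f(x*) = H x* + g = (0, 0).
Eigenvalues of H: -2.1926, 3.1926.
Eigenvalues have mixed signs, so H is indefinite -> x* is a saddle point.

saddle


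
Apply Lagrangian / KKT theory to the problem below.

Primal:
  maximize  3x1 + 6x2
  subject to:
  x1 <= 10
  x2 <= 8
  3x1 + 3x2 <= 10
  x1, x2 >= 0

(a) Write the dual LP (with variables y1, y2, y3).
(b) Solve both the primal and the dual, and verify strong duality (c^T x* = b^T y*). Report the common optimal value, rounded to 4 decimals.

The standard primal-dual pair for 'max c^T x s.t. A x <= b, x >= 0' is:
  Dual:  min b^T y  s.t.  A^T y >= c,  y >= 0.

So the dual LP is:
  minimize  10y1 + 8y2 + 10y3
  subject to:
    y1 + 3y3 >= 3
    y2 + 3y3 >= 6
    y1, y2, y3 >= 0

Solving the primal: x* = (0, 3.3333).
  primal value c^T x* = 20.
Solving the dual: y* = (0, 0, 2).
  dual value b^T y* = 20.
Strong duality: c^T x* = b^T y*. Confirmed.

20


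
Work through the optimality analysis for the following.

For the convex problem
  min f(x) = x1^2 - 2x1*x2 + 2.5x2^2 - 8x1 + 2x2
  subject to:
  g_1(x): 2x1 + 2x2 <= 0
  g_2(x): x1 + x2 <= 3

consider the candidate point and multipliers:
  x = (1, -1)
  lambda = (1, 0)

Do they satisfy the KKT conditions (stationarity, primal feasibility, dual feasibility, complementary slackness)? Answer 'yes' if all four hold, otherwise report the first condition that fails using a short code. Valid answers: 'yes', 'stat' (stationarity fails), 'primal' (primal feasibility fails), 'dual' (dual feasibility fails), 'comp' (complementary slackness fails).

Gradient of f: grad f(x) = Q x + c = (-4, -5)
Constraint values g_i(x) = a_i^T x - b_i:
  g_1((1, -1)) = 0
  g_2((1, -1)) = -3
Stationarity residual: grad f(x) + sum_i lambda_i a_i = (-2, -3)
  -> stationarity FAILS
Primal feasibility (all g_i <= 0): OK
Dual feasibility (all lambda_i >= 0): OK
Complementary slackness (lambda_i * g_i(x) = 0 for all i): OK

Verdict: the first failing condition is stationarity -> stat.

stat


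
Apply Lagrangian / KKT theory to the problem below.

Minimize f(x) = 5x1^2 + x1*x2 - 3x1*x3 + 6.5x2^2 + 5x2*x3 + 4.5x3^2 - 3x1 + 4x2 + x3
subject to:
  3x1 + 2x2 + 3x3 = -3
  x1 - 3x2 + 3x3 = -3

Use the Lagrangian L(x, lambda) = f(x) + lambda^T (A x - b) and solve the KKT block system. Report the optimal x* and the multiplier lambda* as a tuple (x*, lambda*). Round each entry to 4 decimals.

Form the Lagrangian:
  L(x, lambda) = (1/2) x^T Q x + c^T x + lambda^T (A x - b)
Stationarity (grad_x L = 0): Q x + c + A^T lambda = 0.
Primal feasibility: A x = b.

This gives the KKT block system:
  [ Q   A^T ] [ x     ]   [-c ]
  [ A    0  ] [ lambda ] = [ b ]

Solving the linear system:
  x*      = (-0.2672, 0.1069, -0.8041)
  lambda* = (0.7597, 0.8738)
  f(x*)   = 2.6628

x* = (-0.2672, 0.1069, -0.8041), lambda* = (0.7597, 0.8738)


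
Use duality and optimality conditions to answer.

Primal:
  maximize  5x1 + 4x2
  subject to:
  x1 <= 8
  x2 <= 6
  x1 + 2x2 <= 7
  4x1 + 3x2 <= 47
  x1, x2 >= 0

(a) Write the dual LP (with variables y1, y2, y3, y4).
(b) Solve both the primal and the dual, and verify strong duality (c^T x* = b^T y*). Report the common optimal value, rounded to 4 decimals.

The standard primal-dual pair for 'max c^T x s.t. A x <= b, x >= 0' is:
  Dual:  min b^T y  s.t.  A^T y >= c,  y >= 0.

So the dual LP is:
  minimize  8y1 + 6y2 + 7y3 + 47y4
  subject to:
    y1 + y3 + 4y4 >= 5
    y2 + 2y3 + 3y4 >= 4
    y1, y2, y3, y4 >= 0

Solving the primal: x* = (7, 0).
  primal value c^T x* = 35.
Solving the dual: y* = (0, 0, 5, 0).
  dual value b^T y* = 35.
Strong duality: c^T x* = b^T y*. Confirmed.

35


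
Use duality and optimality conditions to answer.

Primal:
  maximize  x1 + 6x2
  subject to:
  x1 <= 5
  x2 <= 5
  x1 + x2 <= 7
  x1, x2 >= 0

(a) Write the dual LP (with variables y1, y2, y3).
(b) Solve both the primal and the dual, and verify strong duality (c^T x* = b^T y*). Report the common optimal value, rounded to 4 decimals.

The standard primal-dual pair for 'max c^T x s.t. A x <= b, x >= 0' is:
  Dual:  min b^T y  s.t.  A^T y >= c,  y >= 0.

So the dual LP is:
  minimize  5y1 + 5y2 + 7y3
  subject to:
    y1 + y3 >= 1
    y2 + y3 >= 6
    y1, y2, y3 >= 0

Solving the primal: x* = (2, 5).
  primal value c^T x* = 32.
Solving the dual: y* = (0, 5, 1).
  dual value b^T y* = 32.
Strong duality: c^T x* = b^T y*. Confirmed.

32


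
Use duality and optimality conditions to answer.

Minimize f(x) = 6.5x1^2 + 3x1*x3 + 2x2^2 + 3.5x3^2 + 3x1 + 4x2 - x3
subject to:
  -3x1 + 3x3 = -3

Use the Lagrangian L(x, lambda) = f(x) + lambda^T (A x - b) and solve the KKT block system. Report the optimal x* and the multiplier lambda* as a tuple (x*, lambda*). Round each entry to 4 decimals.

Form the Lagrangian:
  L(x, lambda) = (1/2) x^T Q x + c^T x + lambda^T (A x - b)
Stationarity (grad_x L = 0): Q x + c + A^T lambda = 0.
Primal feasibility: A x = b.

This gives the KKT block system:
  [ Q   A^T ] [ x     ]   [-c ]
  [ A    0  ] [ lambda ] = [ b ]

Solving the linear system:
  x*      = (0.3077, -1, -0.6923)
  lambda* = (1.641)
  f(x*)   = 1.2692

x* = (0.3077, -1, -0.6923), lambda* = (1.641)


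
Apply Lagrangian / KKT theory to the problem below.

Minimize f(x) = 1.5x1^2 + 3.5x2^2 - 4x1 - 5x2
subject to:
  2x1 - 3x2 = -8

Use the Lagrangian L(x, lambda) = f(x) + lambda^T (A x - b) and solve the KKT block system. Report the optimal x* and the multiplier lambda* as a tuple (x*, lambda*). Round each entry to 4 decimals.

Form the Lagrangian:
  L(x, lambda) = (1/2) x^T Q x + c^T x + lambda^T (A x - b)
Stationarity (grad_x L = 0): Q x + c + A^T lambda = 0.
Primal feasibility: A x = b.

This gives the KKT block system:
  [ Q   A^T ] [ x     ]   [-c ]
  [ A    0  ] [ lambda ] = [ b ]

Solving the linear system:
  x*      = (-0.8364, 2.1091)
  lambda* = (3.2545)
  f(x*)   = 9.4182

x* = (-0.8364, 2.1091), lambda* = (3.2545)


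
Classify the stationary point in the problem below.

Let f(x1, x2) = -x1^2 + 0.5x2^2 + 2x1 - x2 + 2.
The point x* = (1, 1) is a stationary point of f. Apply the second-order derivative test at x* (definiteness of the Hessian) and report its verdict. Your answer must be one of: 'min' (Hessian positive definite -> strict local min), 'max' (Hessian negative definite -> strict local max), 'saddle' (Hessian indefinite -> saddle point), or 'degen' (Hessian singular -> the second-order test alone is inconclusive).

Compute the Hessian H = grad^2 f:
  H = [[-2, 0], [0, 1]]
Verify stationarity: grad f(x*) = H x* + g = (0, 0).
Eigenvalues of H: -2, 1.
Eigenvalues have mixed signs, so H is indefinite -> x* is a saddle point.

saddle


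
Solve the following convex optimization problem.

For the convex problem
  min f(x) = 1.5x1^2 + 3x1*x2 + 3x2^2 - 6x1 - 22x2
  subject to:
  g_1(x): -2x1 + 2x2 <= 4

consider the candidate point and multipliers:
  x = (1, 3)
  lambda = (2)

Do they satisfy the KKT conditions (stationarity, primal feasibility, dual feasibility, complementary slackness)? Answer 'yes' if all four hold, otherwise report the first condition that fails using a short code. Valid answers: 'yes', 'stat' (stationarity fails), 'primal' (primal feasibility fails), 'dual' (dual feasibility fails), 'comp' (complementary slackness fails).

Gradient of f: grad f(x) = Q x + c = (6, -1)
Constraint values g_i(x) = a_i^T x - b_i:
  g_1((1, 3)) = 0
Stationarity residual: grad f(x) + sum_i lambda_i a_i = (2, 3)
  -> stationarity FAILS
Primal feasibility (all g_i <= 0): OK
Dual feasibility (all lambda_i >= 0): OK
Complementary slackness (lambda_i * g_i(x) = 0 for all i): OK

Verdict: the first failing condition is stationarity -> stat.

stat


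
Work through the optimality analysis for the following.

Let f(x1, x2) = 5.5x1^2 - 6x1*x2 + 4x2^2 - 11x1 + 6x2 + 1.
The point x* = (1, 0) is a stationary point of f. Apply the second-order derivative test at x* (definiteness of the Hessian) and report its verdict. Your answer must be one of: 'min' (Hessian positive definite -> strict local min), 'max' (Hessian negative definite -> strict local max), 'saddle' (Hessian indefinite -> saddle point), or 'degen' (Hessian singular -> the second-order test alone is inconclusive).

Compute the Hessian H = grad^2 f:
  H = [[11, -6], [-6, 8]]
Verify stationarity: grad f(x*) = H x* + g = (0, 0).
Eigenvalues of H: 3.3153, 15.6847.
Both eigenvalues > 0, so H is positive definite -> x* is a strict local min.

min


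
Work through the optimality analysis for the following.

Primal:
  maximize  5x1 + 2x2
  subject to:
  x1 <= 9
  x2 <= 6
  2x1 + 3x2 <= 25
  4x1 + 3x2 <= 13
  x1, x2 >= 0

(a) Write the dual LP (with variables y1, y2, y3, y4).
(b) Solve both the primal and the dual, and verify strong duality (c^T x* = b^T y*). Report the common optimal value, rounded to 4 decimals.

The standard primal-dual pair for 'max c^T x s.t. A x <= b, x >= 0' is:
  Dual:  min b^T y  s.t.  A^T y >= c,  y >= 0.

So the dual LP is:
  minimize  9y1 + 6y2 + 25y3 + 13y4
  subject to:
    y1 + 2y3 + 4y4 >= 5
    y2 + 3y3 + 3y4 >= 2
    y1, y2, y3, y4 >= 0

Solving the primal: x* = (3.25, 0).
  primal value c^T x* = 16.25.
Solving the dual: y* = (0, 0, 0, 1.25).
  dual value b^T y* = 16.25.
Strong duality: c^T x* = b^T y*. Confirmed.

16.25


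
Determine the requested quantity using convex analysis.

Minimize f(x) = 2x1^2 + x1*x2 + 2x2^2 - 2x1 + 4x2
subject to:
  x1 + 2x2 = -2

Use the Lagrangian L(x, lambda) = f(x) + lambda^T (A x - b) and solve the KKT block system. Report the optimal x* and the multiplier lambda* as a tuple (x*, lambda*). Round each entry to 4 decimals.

Form the Lagrangian:
  L(x, lambda) = (1/2) x^T Q x + c^T x + lambda^T (A x - b)
Stationarity (grad_x L = 0): Q x + c + A^T lambda = 0.
Primal feasibility: A x = b.

This gives the KKT block system:
  [ Q   A^T ] [ x     ]   [-c ]
  [ A    0  ] [ lambda ] = [ b ]

Solving the linear system:
  x*      = (0.75, -1.375)
  lambda* = (0.375)
  f(x*)   = -3.125

x* = (0.75, -1.375), lambda* = (0.375)
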